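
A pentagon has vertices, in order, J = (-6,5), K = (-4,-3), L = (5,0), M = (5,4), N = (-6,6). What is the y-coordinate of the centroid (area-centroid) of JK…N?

239/133

Apply the shoelace (surveyor's) formula. First the cross-terms c_i = x_i·y_{i+1} − x_{i+1}·y_i:
  38, 15, 20, 54, 6  ⇒  2A = 133, A = 66.5.
Then Σ (y_i + y_{i+1})·c_i = 717, so ȳ = 717 / (6·66.5) = 239/133.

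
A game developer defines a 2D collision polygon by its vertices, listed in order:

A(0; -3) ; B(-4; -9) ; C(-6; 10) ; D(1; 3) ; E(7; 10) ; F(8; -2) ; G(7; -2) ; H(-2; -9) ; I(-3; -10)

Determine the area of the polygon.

153

Apply the surveyor's formula: 2A = Σ (x_i·y_{i+1} − x_{i+1}·y_i), indices taken mod 9.
A→B: (0)(-9) − (-4)(-3) = -12
B→C: (-4)(10) − (-6)(-9) = -94
C→D: (-6)(3) − (1)(10) = -28
D→E: (1)(10) − (7)(3) = -11
E→F: (7)(-2) − (8)(10) = -94
F→G: (8)(-2) − (7)(-2) = -2
G→H: (7)(-9) − (-2)(-2) = -67
H→I: (-2)(-10) − (-3)(-9) = -7
I→A: (-3)(-3) − (0)(-10) = 9
Σ = -306
Area = |Σ|/2 = 153.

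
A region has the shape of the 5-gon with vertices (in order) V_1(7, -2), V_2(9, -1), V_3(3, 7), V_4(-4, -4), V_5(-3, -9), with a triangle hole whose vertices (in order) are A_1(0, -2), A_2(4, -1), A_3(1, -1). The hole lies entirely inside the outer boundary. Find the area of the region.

Outer boundary:
Apply the shoelace (surveyor's) formula: 2A = Σ (x_i·y_{i+1} − x_{i+1}·y_i), indices taken mod 5.
Σ = (11) + (66) + (16) + (24) + (69) = 186
Area = |Σ|/2 = 93.
Hole:
Apply the surveyor's formula: 2A = Σ (x_i·y_{i+1} − x_{i+1}·y_i), indices taken mod 3.
A_1→A_2: (0)(-1) − (4)(-2) = 8
A_2→A_3: (4)(-1) − (1)(-1) = -3
A_3→A_1: (1)(-2) − (0)(-1) = -2
Σ = 3
Area = |Σ|/2 = 1.5.
Net area = 93 − 1.5 = 91.5.

91.5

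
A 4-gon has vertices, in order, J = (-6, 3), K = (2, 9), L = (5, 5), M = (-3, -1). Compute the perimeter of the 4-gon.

30

|JK| = √((8)² + (6)²) = √100 = 10
|KL| = √((3)² + (-4)²) = √25 = 5
|LM| = √((-8)² + (-6)²) = √100 = 10
|MJ| = √((-3)² + (4)²) = √25 = 5
Perimeter = 10 + 5 + 10 + 5 = 30.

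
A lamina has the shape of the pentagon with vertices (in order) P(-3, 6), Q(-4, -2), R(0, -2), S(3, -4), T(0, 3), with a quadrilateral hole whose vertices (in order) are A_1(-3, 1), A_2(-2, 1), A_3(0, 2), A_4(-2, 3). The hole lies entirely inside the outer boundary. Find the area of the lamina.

28

Outer boundary:
Apply the shoelace (surveyor's) formula: 2A = Σ (x_i·y_{i+1} − x_{i+1}·y_i), indices taken mod 5.
Σ = (30) + (8) + (6) + (9) + (9) = 62
Area = |Σ|/2 = 31.
Hole:
Apply the surveyor's formula: 2A = Σ (x_i·y_{i+1} − x_{i+1}·y_i), indices taken mod 4.
Σ = (-1) + (-4) + (4) + (7) = 6
Area = |Σ|/2 = 3.
Net area = 31 − 3 = 28.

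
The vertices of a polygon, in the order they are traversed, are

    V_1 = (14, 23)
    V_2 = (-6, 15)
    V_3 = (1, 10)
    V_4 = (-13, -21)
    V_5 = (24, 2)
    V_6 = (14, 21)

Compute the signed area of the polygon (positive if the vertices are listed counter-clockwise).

Apply the shoelace formula: 2A = Σ (x_i·y_{i+1} − x_{i+1}·y_i), indices taken mod 6.
Cross-terms: 348, -75, 109, 478, 476, 28  ⇒  Σ = 1364
Signed area = Σ/2 = 682 (positive ⇒ counter-clockwise traversal).

682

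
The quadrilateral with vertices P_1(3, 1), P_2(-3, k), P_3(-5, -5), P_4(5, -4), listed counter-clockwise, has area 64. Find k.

6

Write out the shoelace sum; only the two edges meeting at P_2 involve k:
2·Area = [(3·k − (-3)·1) + ((-3)·(-5) − (-5)·k)] + 62
       = 8·k + 80 = 128
⇒ k = 6.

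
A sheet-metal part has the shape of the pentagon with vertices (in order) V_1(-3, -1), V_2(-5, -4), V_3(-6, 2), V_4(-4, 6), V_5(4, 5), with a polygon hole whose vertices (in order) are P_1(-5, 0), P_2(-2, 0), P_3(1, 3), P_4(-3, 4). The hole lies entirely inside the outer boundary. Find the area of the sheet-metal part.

30.5

Outer boundary:
Cross-terms: 7, -34, -28, -44, 11  ⇒  Σ = -88
Area = |Σ|/2 = 44.
Hole:
Apply the shoelace formula: 2A = Σ (x_i·y_{i+1} − x_{i+1}·y_i), indices taken mod 4.
P_1→P_2: (-5)(0) − (-2)(0) = 0
P_2→P_3: (-2)(3) − (1)(0) = -6
P_3→P_4: (1)(4) − (-3)(3) = 13
P_4→P_1: (-3)(0) − (-5)(4) = 20
Σ = 27
Area = |Σ|/2 = 13.5.
Net area = 44 − 13.5 = 30.5.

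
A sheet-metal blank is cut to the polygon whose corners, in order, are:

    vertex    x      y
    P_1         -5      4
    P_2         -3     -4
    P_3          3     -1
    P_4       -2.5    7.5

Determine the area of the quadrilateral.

47.25

P_1→P_2: (-5)(-4) − (-3)(4) = 32
P_2→P_3: (-3)(-1) − (3)(-4) = 15
P_3→P_4: (3)(7.5) − (-2.5)(-1) = 20
P_4→P_1: (-2.5)(4) − (-5)(7.5) = 27.5
Σ = 94.5
Area = |Σ|/2 = 47.25.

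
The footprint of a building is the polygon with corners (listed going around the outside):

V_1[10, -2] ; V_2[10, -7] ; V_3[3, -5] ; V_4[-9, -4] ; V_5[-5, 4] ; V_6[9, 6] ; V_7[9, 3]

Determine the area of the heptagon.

166.5

Apply the shoelace formula: 2A = Σ (x_i·y_{i+1} − x_{i+1}·y_i), indices taken mod 7.
Cross-terms: -50, -29, -57, -56, -66, -27, -48  ⇒  Σ = -333
Area = |Σ|/2 = 166.5.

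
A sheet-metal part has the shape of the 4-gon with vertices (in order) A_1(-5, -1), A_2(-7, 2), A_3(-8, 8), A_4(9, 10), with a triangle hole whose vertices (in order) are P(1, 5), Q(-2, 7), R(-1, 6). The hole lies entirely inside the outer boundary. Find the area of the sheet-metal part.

Outer boundary:
Cross-terms: -17, -40, -152, 41  ⇒  Σ = -168
Area = |Σ|/2 = 84.
Hole:
Cross-terms: 17, -5, -11  ⇒  Σ = 1
Area = |Σ|/2 = 0.5.
Net area = 84 − 0.5 = 83.5.

83.5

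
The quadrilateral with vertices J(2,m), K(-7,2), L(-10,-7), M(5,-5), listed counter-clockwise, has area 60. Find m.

-4

Write out the shoelace sum; only the two edges meeting at J involve m:
2·Area = [(5·m − 2·(-5)) + (2·2 − (-7)·m)] + 154
       = 12·m + 168 = 120
⇒ m = -4.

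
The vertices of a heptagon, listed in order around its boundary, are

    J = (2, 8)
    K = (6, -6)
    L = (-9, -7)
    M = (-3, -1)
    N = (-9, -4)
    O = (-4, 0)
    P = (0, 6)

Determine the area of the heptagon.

108.5

J→K: (2)(-6) − (6)(8) = -60
K→L: (6)(-7) − (-9)(-6) = -96
L→M: (-9)(-1) − (-3)(-7) = -12
M→N: (-3)(-4) − (-9)(-1) = 3
N→O: (-9)(0) − (-4)(-4) = -16
O→P: (-4)(6) − (0)(0) = -24
P→J: (0)(8) − (2)(6) = -12
Σ = -217
Area = |Σ|/2 = 108.5.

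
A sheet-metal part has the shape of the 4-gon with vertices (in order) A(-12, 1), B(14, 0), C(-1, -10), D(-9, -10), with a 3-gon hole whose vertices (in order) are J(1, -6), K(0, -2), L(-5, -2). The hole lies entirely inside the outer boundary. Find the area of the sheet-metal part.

Outer boundary:
Cross-terms: -14, -140, -80, -129  ⇒  Σ = -363
Area = |Σ|/2 = 181.5.
Hole:
J→K: (1)(-2) − (0)(-6) = -2
K→L: (0)(-2) − (-5)(-2) = -10
L→J: (-5)(-6) − (1)(-2) = 32
Σ = 20
Area = |Σ|/2 = 10.
Net area = 181.5 − 10 = 171.5.

171.5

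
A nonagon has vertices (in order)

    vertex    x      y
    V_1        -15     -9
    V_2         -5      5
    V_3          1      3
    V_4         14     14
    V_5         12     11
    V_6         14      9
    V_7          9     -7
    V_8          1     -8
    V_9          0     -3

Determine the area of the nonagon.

Apply the shoelace formula: 2A = Σ (x_i·y_{i+1} − x_{i+1}·y_i), indices taken mod 9.
Σ = (-120) + (-20) + (-28) + (-14) + (-46) + (-179) + (-65) + (-3) + (-45) = -520
Area = |Σ|/2 = 260.

260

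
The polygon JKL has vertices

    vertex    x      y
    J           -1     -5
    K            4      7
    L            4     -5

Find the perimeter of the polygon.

|JK| = √((5)² + (12)²) = √169 = 13
|KL| = √((0)² + (-12)²) = √144 = 12
|LJ| = √((-5)² + (0)²) = √25 = 5
Perimeter = 13 + 12 + 5 = 30.

30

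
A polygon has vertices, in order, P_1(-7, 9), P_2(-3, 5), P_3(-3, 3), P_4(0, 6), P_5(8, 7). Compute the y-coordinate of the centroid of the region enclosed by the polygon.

Apply the shoelace formula. First the cross-terms c_i = x_i·y_{i+1} − x_{i+1}·y_i:
  -8, 6, -18, -48, 121  ⇒  2A = 53, A = 26.5.
Then Σ (y_i + y_{i+1})·c_i = 1086, so ȳ = 1086 / (6·26.5) = 362/53.

362/53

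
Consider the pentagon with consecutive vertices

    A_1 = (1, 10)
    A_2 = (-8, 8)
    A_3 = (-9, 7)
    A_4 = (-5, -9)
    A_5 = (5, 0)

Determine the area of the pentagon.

157.5

Σ = (88) + (16) + (116) + (45) + (50) = 315
Area = |Σ|/2 = 157.5.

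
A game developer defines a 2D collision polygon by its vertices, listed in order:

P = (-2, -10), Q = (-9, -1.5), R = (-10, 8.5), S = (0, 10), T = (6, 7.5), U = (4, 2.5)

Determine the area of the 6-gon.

Σ = (-87) + (-91.5) + (-100) + (-60) + (-15) + (-35) = -388.5
Area = |Σ|/2 = 194.25.

194.25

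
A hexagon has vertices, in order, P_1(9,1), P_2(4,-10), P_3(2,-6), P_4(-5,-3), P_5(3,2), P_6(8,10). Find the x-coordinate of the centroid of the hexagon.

Apply the surveyor's formula. First the cross-terms c_i = x_i·y_{i+1} − x_{i+1}·y_i:
  -94, -4, -36, -1, 14, -82  ⇒  2A = -203, A = -101.5.
Then Σ (x_i + x_{i+1})·c_i = -2376, so x̄ = -2376 / (6·(-101.5)) = 792/203.

792/203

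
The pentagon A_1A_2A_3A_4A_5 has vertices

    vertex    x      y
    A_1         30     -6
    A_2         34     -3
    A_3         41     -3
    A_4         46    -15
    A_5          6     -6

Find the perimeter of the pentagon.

|A_1A_2| = √((4)² + (3)²) = √25 = 5
|A_2A_3| = √((7)² + (0)²) = √49 = 7
|A_3A_4| = √((5)² + (-12)²) = √169 = 13
|A_4A_5| = √((-40)² + (9)²) = √1681 = 41
|A_5A_1| = √((24)² + (0)²) = √576 = 24
Perimeter = 5 + 7 + 13 + 41 + 24 = 90.

90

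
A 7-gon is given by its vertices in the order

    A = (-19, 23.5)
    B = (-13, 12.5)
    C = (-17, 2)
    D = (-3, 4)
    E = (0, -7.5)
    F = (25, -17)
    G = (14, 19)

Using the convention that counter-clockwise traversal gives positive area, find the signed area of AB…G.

902.75

Σ = (68) + (186.5) + (-62) + (22.5) + (187.5) + (713) + (690) = 1805.5
Signed area = Σ/2 = 902.75 (positive ⇒ counter-clockwise traversal).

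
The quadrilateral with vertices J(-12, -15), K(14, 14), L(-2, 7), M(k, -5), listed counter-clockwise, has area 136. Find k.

-7

The doubled signed area Σ (x_i y_{i+1} − x_{i+1} y_i) is linear in k.
With k=0 it equals 118; the coefficient of k is -22 (from the two edges through M).
So -22·k + 118 = 2·136 = 272 ⇒ k = -7.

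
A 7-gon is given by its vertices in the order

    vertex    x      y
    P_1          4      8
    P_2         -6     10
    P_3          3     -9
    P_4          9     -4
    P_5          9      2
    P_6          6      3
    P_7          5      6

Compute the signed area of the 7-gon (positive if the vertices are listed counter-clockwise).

Apply the shoelace formula: 2A = Σ (x_i·y_{i+1} − x_{i+1}·y_i), indices taken mod 7.
Cross-terms: 88, 24, 69, 54, 15, 21, 16  ⇒  Σ = 287
Signed area = Σ/2 = 143.5 (positive ⇒ counter-clockwise traversal).

143.5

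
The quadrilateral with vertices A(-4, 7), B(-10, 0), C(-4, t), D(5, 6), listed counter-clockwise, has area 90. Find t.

Write out the shoelace sum; only the two edges meeting at C involve t:
2·Area = [((-10)·t − (-4)·0) + ((-4)·6 − 5·t)] + 129
       = -15·t + 105 = 180
⇒ t = -5.

-5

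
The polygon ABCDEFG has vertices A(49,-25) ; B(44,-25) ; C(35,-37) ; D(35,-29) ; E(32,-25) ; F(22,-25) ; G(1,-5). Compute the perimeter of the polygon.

|AB| = √((-5)² + (0)²) = √25 = 5
|BC| = √((-9)² + (-12)²) = √225 = 15
|CD| = √((0)² + (8)²) = √64 = 8
|DE| = √((-3)² + (4)²) = √25 = 5
|EF| = √((-10)² + (0)²) = √100 = 10
|FG| = √((-21)² + (20)²) = √841 = 29
|GA| = √((48)² + (-20)²) = √2704 = 52
Perimeter = 5 + 15 + 8 + 5 + 10 + 29 + 52 = 124.

124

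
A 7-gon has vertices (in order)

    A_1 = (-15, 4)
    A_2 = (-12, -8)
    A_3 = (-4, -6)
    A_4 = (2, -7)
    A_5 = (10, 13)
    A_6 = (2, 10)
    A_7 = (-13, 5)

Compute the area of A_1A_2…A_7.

290.5

Σ = (168) + (40) + (40) + (96) + (74) + (140) + (23) = 581
Area = |Σ|/2 = 290.5.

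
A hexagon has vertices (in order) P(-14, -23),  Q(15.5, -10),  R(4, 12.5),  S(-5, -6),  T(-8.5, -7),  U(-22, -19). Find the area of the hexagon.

500.125

Cross-terms: 496.5, 233.75, 38.5, -16, 7.5, 240  ⇒  Σ = 1000.25
Area = |Σ|/2 = 500.125.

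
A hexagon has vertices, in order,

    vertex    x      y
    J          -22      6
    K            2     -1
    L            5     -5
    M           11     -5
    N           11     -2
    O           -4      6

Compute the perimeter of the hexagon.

74

|JK| = √((24)² + (-7)²) = √625 = 25
|KL| = √((3)² + (-4)²) = √25 = 5
|LM| = √((6)² + (0)²) = √36 = 6
|MN| = √((0)² + (3)²) = √9 = 3
|NO| = √((-15)² + (8)²) = √289 = 17
|OJ| = √((-18)² + (0)²) = √324 = 18
Perimeter = 25 + 5 + 6 + 3 + 17 + 18 = 74.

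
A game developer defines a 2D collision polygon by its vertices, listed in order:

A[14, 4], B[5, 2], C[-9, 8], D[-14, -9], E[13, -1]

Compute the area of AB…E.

228

Apply Gauss's area formula: 2A = Σ (x_i·y_{i+1} − x_{i+1}·y_i), indices taken mod 5.
Σ = (8) + (58) + (193) + (131) + (66) = 456
Area = |Σ|/2 = 228.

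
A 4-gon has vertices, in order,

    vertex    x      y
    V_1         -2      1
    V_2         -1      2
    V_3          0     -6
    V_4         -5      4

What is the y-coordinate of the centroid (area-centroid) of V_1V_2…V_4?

-7/12

Apply the shoelace (surveyor's) formula. First the cross-terms c_i = x_i·y_{i+1} − x_{i+1}·y_i:
  -3, 6, -30, 3  ⇒  2A = -24, A = -12.
Then Σ (y_i + y_{i+1})·c_i = 42, so ȳ = 42 / (6·(-12)) = -7/12.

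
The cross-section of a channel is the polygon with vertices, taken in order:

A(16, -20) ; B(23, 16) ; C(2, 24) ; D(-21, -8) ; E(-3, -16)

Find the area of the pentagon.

1176

Apply Gauss's area formula: 2A = Σ (x_i·y_{i+1} − x_{i+1}·y_i), indices taken mod 5.
Σ = (716) + (520) + (488) + (312) + (316) = 2352
Area = |Σ|/2 = 1176.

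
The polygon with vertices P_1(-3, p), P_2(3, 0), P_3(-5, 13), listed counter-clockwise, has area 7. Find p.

The doubled signed area Σ (x_i y_{i+1} − x_{i+1} y_i) is linear in p.
With p=0 it equals 78; the coefficient of p is -8 (from the two edges through P_1).
So -8·p + 78 = 2·7 = 14 ⇒ p = 8.

8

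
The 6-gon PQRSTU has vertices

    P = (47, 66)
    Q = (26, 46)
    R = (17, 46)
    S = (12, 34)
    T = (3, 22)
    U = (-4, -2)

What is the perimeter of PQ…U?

|PQ| = √((-21)² + (-20)²) = √841 = 29
|QR| = √((-9)² + (0)²) = √81 = 9
|RS| = √((-5)² + (-12)²) = √169 = 13
|ST| = √((-9)² + (-12)²) = √225 = 15
|TU| = √((-7)² + (-24)²) = √625 = 25
|UP| = √((51)² + (68)²) = √7225 = 85
Perimeter = 29 + 9 + 13 + 15 + 25 + 85 = 176.

176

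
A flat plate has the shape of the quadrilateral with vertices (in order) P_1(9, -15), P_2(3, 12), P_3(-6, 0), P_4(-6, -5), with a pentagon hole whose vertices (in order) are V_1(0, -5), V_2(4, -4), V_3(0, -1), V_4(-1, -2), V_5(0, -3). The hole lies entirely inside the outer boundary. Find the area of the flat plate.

186

Outer boundary:
P_1→P_2: (9)(12) − (3)(-15) = 153
P_2→P_3: (3)(0) − (-6)(12) = 72
P_3→P_4: (-6)(-5) − (-6)(0) = 30
P_4→P_1: (-6)(-15) − (9)(-5) = 135
Σ = 390
Area = |Σ|/2 = 195.
Hole:
Apply Gauss's area formula: 2A = Σ (x_i·y_{i+1} − x_{i+1}·y_i), indices taken mod 5.
Σ = (20) + (-4) + (-1) + (3) + (0) = 18
Area = |Σ|/2 = 9.
Net area = 195 − 9 = 186.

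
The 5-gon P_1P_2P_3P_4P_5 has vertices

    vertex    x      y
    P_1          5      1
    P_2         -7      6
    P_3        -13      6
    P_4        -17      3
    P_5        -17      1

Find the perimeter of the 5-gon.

|P_1P_2| = √((-12)² + (5)²) = √169 = 13
|P_2P_3| = √((-6)² + (0)²) = √36 = 6
|P_3P_4| = √((-4)² + (-3)²) = √25 = 5
|P_4P_5| = √((0)² + (-2)²) = √4 = 2
|P_5P_1| = √((22)² + (0)²) = √484 = 22
Perimeter = 13 + 6 + 5 + 2 + 22 = 48.

48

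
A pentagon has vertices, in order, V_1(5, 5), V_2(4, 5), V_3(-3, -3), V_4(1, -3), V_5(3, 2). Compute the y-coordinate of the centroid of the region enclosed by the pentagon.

Apply the shoelace (surveyor's) formula. First the cross-terms c_i = x_i·y_{i+1} − x_{i+1}·y_i:
  5, 3, 12, 11, 5  ⇒  2A = 36, A = 18.
Then Σ (y_i + y_{i+1})·c_i = 8, so ȳ = 8 / (6·18) = 2/27.

2/27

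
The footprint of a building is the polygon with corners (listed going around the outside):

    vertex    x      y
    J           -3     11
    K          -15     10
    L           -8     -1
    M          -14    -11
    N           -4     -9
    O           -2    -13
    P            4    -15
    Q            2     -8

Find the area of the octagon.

Apply the surveyor's formula: 2A = Σ (x_i·y_{i+1} − x_{i+1}·y_i), indices taken mod 8.
Σ = (135) + (95) + (74) + (82) + (34) + (82) + (-2) + (-2) = 498
Area = |Σ|/2 = 249.

249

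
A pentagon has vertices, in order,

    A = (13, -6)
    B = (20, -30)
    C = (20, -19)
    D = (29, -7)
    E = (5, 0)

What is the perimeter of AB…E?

|AB| = √((7)² + (-24)²) = √625 = 25
|BC| = √((0)² + (11)²) = √121 = 11
|CD| = √((9)² + (12)²) = √225 = 15
|DE| = √((-24)² + (7)²) = √625 = 25
|EA| = √((8)² + (-6)²) = √100 = 10
Perimeter = 25 + 11 + 15 + 25 + 10 = 86.

86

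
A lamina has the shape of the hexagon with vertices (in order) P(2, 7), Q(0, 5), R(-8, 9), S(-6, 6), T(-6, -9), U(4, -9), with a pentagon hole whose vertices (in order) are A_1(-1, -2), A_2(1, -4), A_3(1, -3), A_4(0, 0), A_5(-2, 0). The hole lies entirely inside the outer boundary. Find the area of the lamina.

Outer boundary:
Apply Gauss's area formula: 2A = Σ (x_i·y_{i+1} − x_{i+1}·y_i), indices taken mod 6.
Σ = (10) + (40) + (6) + (90) + (90) + (46) = 282
Area = |Σ|/2 = 141.
Hole:
A_1→A_2: (-1)(-4) − (1)(-2) = 6
A_2→A_3: (1)(-3) − (1)(-4) = 1
A_3→A_4: (1)(0) − (0)(-3) = 0
A_4→A_5: (0)(0) − (-2)(0) = 0
A_5→A_1: (-2)(-2) − (-1)(0) = 4
Σ = 11
Area = |Σ|/2 = 5.5.
Net area = 141 − 5.5 = 135.5.

135.5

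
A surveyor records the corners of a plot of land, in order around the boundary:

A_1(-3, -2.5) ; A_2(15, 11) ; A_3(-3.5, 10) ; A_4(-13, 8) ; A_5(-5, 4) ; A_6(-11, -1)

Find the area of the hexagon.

178.25

Apply the shoelace formula: 2A = Σ (x_i·y_{i+1} − x_{i+1}·y_i), indices taken mod 6.
Cross-terms: 4.5, 188.5, 102, -12, 49, 24.5  ⇒  Σ = 356.5
Area = |Σ|/2 = 178.25.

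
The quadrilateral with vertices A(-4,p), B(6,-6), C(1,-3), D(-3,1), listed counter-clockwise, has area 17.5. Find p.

-3

The doubled signed area Σ (x_i y_{i+1} − x_{i+1} y_i) is linear in p.
With p=0 it equals 8; the coefficient of p is -9 (from the two edges through A).
So -9·p + 8 = 2·17.5 = 35 ⇒ p = -3.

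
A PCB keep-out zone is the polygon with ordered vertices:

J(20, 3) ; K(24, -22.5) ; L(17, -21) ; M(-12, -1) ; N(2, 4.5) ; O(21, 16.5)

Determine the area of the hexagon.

Cross-terms: -522, -121.5, -269, -52, -61.5, -267  ⇒  Σ = -1293
Area = |Σ|/2 = 646.5.

646.5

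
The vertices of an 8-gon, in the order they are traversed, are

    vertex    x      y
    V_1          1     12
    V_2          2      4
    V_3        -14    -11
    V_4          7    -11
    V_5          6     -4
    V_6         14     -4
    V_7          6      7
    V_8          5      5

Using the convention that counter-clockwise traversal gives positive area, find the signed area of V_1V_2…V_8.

243.5

Apply Gauss's area formula: 2A = Σ (x_i·y_{i+1} − x_{i+1}·y_i), indices taken mod 8.
V_1→V_2: (1)(4) − (2)(12) = -20
V_2→V_3: (2)(-11) − (-14)(4) = 34
V_3→V_4: (-14)(-11) − (7)(-11) = 231
V_4→V_5: (7)(-4) − (6)(-11) = 38
V_5→V_6: (6)(-4) − (14)(-4) = 32
V_6→V_7: (14)(7) − (6)(-4) = 122
V_7→V_8: (6)(5) − (5)(7) = -5
V_8→V_1: (5)(12) − (1)(5) = 55
Σ = 487
Signed area = Σ/2 = 243.5 (positive ⇒ counter-clockwise traversal).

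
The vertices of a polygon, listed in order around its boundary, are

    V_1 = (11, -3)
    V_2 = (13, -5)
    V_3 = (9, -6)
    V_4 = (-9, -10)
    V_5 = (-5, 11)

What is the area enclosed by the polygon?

224

Apply the shoelace formula: 2A = Σ (x_i·y_{i+1} − x_{i+1}·y_i), indices taken mod 5.
V_1→V_2: (11)(-5) − (13)(-3) = -16
V_2→V_3: (13)(-6) − (9)(-5) = -33
V_3→V_4: (9)(-10) − (-9)(-6) = -144
V_4→V_5: (-9)(11) − (-5)(-10) = -149
V_5→V_1: (-5)(-3) − (11)(11) = -106
Σ = -448
Area = |Σ|/2 = 224.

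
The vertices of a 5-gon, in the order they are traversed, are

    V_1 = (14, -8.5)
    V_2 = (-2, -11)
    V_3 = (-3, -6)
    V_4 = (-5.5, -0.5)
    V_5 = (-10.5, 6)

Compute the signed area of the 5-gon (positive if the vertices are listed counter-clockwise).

-128.25

Apply the shoelace (surveyor's) formula: 2A = Σ (x_i·y_{i+1} − x_{i+1}·y_i), indices taken mod 5.
Σ = (-171) + (-21) + (-31.5) + (-38.25) + (5.25) = -256.5
Signed area = Σ/2 = -128.25 (negative ⇒ clockwise traversal).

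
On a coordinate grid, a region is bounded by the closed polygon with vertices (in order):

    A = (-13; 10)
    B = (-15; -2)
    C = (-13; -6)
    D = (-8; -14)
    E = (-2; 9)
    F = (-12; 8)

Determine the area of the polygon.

A→B: (-13)(-2) − (-15)(10) = 176
B→C: (-15)(-6) − (-13)(-2) = 64
C→D: (-13)(-14) − (-8)(-6) = 134
D→E: (-8)(9) − (-2)(-14) = -100
E→F: (-2)(8) − (-12)(9) = 92
F→A: (-12)(10) − (-13)(8) = -16
Σ = 350
Area = |Σ|/2 = 175.

175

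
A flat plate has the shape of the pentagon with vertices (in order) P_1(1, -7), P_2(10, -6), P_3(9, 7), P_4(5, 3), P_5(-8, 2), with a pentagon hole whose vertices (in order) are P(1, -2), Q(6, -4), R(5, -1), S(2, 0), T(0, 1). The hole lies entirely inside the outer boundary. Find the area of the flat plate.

121.5

Outer boundary:
Apply Gauss's area formula: 2A = Σ (x_i·y_{i+1} − x_{i+1}·y_i), indices taken mod 5.
Σ = (64) + (124) + (-8) + (34) + (54) = 268
Area = |Σ|/2 = 134.
Hole:
Apply the shoelace (surveyor's) formula: 2A = Σ (x_i·y_{i+1} − x_{i+1}·y_i), indices taken mod 5.
Cross-terms: 8, 14, 2, 2, -1  ⇒  Σ = 25
Area = |Σ|/2 = 12.5.
Net area = 134 − 12.5 = 121.5.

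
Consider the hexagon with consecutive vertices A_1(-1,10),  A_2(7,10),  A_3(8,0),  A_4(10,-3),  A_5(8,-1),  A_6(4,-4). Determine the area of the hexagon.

81

Apply Gauss's area formula: 2A = Σ (x_i·y_{i+1} − x_{i+1}·y_i), indices taken mod 6.
Σ = (-80) + (-80) + (-24) + (14) + (-28) + (36) = -162
Area = |Σ|/2 = 81.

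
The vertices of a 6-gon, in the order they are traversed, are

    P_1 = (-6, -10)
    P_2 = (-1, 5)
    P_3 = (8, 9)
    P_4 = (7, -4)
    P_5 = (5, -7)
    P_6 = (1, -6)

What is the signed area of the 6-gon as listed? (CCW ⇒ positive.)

Apply the surveyor's formula: 2A = Σ (x_i·y_{i+1} − x_{i+1}·y_i), indices taken mod 6.
Cross-terms: -40, -49, -95, -29, -23, -46  ⇒  Σ = -282
Signed area = Σ/2 = -141 (negative ⇒ clockwise traversal).

-141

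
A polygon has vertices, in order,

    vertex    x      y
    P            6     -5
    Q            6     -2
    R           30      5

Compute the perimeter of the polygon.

54

|PQ| = √((0)² + (3)²) = √9 = 3
|QR| = √((24)² + (7)²) = √625 = 25
|RP| = √((-24)² + (-10)²) = √676 = 26
Perimeter = 3 + 25 + 26 = 54.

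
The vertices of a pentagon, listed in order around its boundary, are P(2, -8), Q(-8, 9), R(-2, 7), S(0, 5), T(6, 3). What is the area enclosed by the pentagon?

Apply the shoelace (surveyor's) formula: 2A = Σ (x_i·y_{i+1} − x_{i+1}·y_i), indices taken mod 5.
Σ = (-46) + (-38) + (-10) + (-30) + (-54) = -178
Area = |Σ|/2 = 89.

89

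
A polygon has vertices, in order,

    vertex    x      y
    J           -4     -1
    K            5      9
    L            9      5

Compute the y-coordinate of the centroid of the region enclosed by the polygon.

Apply Gauss's area formula. First the cross-terms c_i = x_i·y_{i+1} − x_{i+1}·y_i:
  -31, -56, 11  ⇒  2A = -76, A = -38.
Then Σ (y_i + y_{i+1})·c_i = -988, so ȳ = -988 / (6·(-38)) = 13/3.

13/3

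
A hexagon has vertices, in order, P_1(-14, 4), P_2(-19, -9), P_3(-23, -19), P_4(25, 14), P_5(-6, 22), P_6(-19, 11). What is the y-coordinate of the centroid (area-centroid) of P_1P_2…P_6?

Apply the shoelace formula. First the cross-terms c_i = x_i·y_{i+1} − x_{i+1}·y_i:
  202, 154, 153, 634, 352, 78  ⇒  2A = 1573, A = 786.5.
Then Σ (y_i + y_{i+1})·c_i = 29523, so ȳ = 29523 / (6·786.5) = 757/121.

757/121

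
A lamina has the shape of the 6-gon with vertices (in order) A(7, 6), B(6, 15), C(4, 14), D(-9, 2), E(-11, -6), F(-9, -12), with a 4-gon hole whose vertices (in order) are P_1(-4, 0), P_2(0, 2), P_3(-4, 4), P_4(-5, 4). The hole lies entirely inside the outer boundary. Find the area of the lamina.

Outer boundary:
Apply the shoelace (surveyor's) formula: 2A = Σ (x_i·y_{i+1} − x_{i+1}·y_i), indices taken mod 6.
A→B: (7)(15) − (6)(6) = 69
B→C: (6)(14) − (4)(15) = 24
C→D: (4)(2) − (-9)(14) = 134
D→E: (-9)(-6) − (-11)(2) = 76
E→F: (-11)(-12) − (-9)(-6) = 78
F→A: (-9)(6) − (7)(-12) = 30
Σ = 411
Area = |Σ|/2 = 205.5.
Hole:
Apply the surveyor's formula: 2A = Σ (x_i·y_{i+1} − x_{i+1}·y_i), indices taken mod 4.
Σ = (-8) + (8) + (4) + (16) = 20
Area = |Σ|/2 = 10.
Net area = 205.5 − 10 = 195.5.

195.5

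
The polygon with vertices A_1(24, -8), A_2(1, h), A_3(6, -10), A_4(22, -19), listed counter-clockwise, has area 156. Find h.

-4

The doubled signed area Σ (x_i y_{i+1} − x_{i+1} y_i) is linear in h.
With h=0 it equals 384; the coefficient of h is 18 (from the two edges through A_2).
So 18·h + 384 = 2·156 = 312 ⇒ h = -4.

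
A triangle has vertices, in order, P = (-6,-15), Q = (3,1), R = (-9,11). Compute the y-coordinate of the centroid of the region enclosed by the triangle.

-1

Apply the shoelace formula. First the cross-terms c_i = x_i·y_{i+1} − x_{i+1}·y_i:
  39, 42, 201  ⇒  2A = 282, A = 141.
Then Σ (y_i + y_{i+1})·c_i = -846, so ȳ = -846 / (6·141) = -1.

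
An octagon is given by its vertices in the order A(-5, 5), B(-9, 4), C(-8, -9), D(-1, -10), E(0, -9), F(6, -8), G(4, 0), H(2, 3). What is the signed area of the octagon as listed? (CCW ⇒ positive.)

170.5

Apply the shoelace formula: 2A = Σ (x_i·y_{i+1} − x_{i+1}·y_i), indices taken mod 8.
Σ = (25) + (113) + (71) + (9) + (54) + (32) + (12) + (25) = 341
Signed area = Σ/2 = 170.5 (positive ⇒ counter-clockwise traversal).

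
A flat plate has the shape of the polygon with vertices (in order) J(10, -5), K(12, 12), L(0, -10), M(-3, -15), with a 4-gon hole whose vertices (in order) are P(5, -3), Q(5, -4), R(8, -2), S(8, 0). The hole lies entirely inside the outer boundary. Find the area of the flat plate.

93

Outer boundary:
Cross-terms: 180, -120, -30, 165  ⇒  Σ = 195
Area = |Σ|/2 = 97.5.
Hole:
Σ = (-5) + (22) + (16) + (-24) = 9
Area = |Σ|/2 = 4.5.
Net area = 97.5 − 4.5 = 93.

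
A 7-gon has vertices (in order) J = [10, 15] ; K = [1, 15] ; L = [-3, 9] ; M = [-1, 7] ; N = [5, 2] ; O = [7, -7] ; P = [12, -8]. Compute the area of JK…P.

189.5

Apply Gauss's area formula: 2A = Σ (x_i·y_{i+1} − x_{i+1}·y_i), indices taken mod 7.
Σ = (135) + (54) + (-12) + (-37) + (-49) + (28) + (260) = 379
Area = |Σ|/2 = 189.5.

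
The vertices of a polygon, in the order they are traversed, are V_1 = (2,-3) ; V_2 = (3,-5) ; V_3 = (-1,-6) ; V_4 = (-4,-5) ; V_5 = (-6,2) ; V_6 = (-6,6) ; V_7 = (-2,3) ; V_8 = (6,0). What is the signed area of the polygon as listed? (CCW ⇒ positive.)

-73.5

Apply the shoelace formula: 2A = Σ (x_i·y_{i+1} − x_{i+1}·y_i), indices taken mod 8.
Σ = (-1) + (-23) + (-19) + (-38) + (-24) + (-6) + (-18) + (-18) = -147
Signed area = Σ/2 = -73.5 (negative ⇒ clockwise traversal).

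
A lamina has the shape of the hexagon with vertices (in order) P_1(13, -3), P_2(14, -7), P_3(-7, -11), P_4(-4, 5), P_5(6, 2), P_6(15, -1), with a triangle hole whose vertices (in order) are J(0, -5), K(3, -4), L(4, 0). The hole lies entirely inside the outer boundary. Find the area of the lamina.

Outer boundary:
P_1→P_2: (13)(-7) − (14)(-3) = -49
P_2→P_3: (14)(-11) − (-7)(-7) = -203
P_3→P_4: (-7)(5) − (-4)(-11) = -79
P_4→P_5: (-4)(2) − (6)(5) = -38
P_5→P_6: (6)(-1) − (15)(2) = -36
P_6→P_1: (15)(-3) − (13)(-1) = -32
Σ = -437
Area = |Σ|/2 = 218.5.
Hole:
Apply the shoelace formula: 2A = Σ (x_i·y_{i+1} − x_{i+1}·y_i), indices taken mod 3.
Σ = (15) + (16) + (-20) = 11
Area = |Σ|/2 = 5.5.
Net area = 218.5 − 5.5 = 213.

213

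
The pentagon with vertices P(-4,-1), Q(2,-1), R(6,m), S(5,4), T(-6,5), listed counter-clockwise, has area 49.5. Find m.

4

The doubled signed area Σ (x_i y_{i+1} − x_{i+1} y_i) is linear in m.
With m=0 it equals 111; the coefficient of m is -3 (from the two edges through R).
So -3·m + 111 = 2·49.5 = 99 ⇒ m = 4.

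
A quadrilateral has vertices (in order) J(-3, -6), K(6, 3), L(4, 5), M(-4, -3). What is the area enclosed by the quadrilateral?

34

Σ = (27) + (18) + (8) + (15) = 68
Area = |Σ|/2 = 34.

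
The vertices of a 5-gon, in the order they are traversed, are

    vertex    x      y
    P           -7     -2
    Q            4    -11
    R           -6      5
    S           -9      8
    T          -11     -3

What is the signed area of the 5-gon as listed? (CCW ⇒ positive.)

Apply the shoelace (surveyor's) formula: 2A = Σ (x_i·y_{i+1} − x_{i+1}·y_i), indices taken mod 5.
P→Q: (-7)(-11) − (4)(-2) = 85
Q→R: (4)(5) − (-6)(-11) = -46
R→S: (-6)(8) − (-9)(5) = -3
S→T: (-9)(-3) − (-11)(8) = 115
T→P: (-11)(-2) − (-7)(-3) = 1
Σ = 152
Signed area = Σ/2 = 76 (positive ⇒ counter-clockwise traversal).

76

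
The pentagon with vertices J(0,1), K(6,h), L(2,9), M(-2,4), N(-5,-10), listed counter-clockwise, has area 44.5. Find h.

10

Write out the shoelace sum; only the two edges meeting at K involve h:
2·Area = [(0·h − 6·1) + (6·9 − 2·h)] + 61
       = -2·h + 109 = 89
⇒ h = 10.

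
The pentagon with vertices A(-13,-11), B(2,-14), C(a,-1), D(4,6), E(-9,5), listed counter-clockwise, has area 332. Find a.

The doubled signed area Σ (x_i y_{i+1} − x_{i+1} y_i) is linear in a.
With a=0 it equals 444; the coefficient of a is 20 (from the two edges through C).
So 20·a + 444 = 2·332 = 664 ⇒ a = 11.

11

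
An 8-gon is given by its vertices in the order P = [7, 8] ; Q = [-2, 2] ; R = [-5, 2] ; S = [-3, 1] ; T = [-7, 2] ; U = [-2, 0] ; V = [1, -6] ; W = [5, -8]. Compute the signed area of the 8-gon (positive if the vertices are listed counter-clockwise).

Σ = (30) + (6) + (1) + (1) + (4) + (12) + (22) + (96) = 172
Signed area = Σ/2 = 86 (positive ⇒ counter-clockwise traversal).

86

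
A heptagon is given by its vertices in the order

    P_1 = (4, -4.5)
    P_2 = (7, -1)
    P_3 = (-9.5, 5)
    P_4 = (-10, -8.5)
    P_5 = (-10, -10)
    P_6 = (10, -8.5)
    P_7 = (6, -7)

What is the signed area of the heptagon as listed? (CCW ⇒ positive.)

182.875

Apply the shoelace (surveyor's) formula: 2A = Σ (x_i·y_{i+1} − x_{i+1}·y_i), indices taken mod 7.
Σ = (27.5) + (25.5) + (130.75) + (15) + (185) + (-19) + (1) = 365.75
Signed area = Σ/2 = 182.875 (positive ⇒ counter-clockwise traversal).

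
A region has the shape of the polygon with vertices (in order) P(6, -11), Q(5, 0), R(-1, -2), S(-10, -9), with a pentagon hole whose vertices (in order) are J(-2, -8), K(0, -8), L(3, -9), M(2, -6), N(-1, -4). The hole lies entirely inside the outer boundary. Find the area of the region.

86

Outer boundary:
Apply the shoelace (surveyor's) formula: 2A = Σ (x_i·y_{i+1} − x_{i+1}·y_i), indices taken mod 4.
Σ = (55) + (-10) + (-11) + (164) = 198
Area = |Σ|/2 = 99.
Hole:
Apply the surveyor's formula: 2A = Σ (x_i·y_{i+1} − x_{i+1}·y_i), indices taken mod 5.
Cross-terms: 16, 24, 0, -14, 0  ⇒  Σ = 26
Area = |Σ|/2 = 13.
Net area = 99 − 13 = 86.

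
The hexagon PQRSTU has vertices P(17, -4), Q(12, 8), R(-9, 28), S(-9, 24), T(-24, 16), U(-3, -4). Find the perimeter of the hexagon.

112

|PQ| = √((-5)² + (12)²) = √169 = 13
|QR| = √((-21)² + (20)²) = √841 = 29
|RS| = √((0)² + (-4)²) = √16 = 4
|ST| = √((-15)² + (-8)²) = √289 = 17
|TU| = √((21)² + (-20)²) = √841 = 29
|UP| = √((20)² + (0)²) = √400 = 20
Perimeter = 13 + 29 + 4 + 17 + 29 + 20 = 112.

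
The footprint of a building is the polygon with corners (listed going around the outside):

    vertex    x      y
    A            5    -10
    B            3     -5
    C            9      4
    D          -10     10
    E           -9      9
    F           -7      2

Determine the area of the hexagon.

Apply Gauss's area formula: 2A = Σ (x_i·y_{i+1} − x_{i+1}·y_i), indices taken mod 6.
Cross-terms: 5, 57, 130, 0, 45, 60  ⇒  Σ = 297
Area = |Σ|/2 = 148.5.

148.5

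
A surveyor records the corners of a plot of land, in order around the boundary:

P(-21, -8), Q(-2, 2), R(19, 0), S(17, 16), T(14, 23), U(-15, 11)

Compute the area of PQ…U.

P→Q: (-21)(2) − (-2)(-8) = -58
Q→R: (-2)(0) − (19)(2) = -38
R→S: (19)(16) − (17)(0) = 304
S→T: (17)(23) − (14)(16) = 167
T→U: (14)(11) − (-15)(23) = 499
U→P: (-15)(-8) − (-21)(11) = 351
Σ = 1225
Area = |Σ|/2 = 612.5.

612.5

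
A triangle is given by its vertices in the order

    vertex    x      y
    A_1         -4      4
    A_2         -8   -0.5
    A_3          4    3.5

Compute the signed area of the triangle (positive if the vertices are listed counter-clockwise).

19

A_1→A_2: (-4)(-0.5) − (-8)(4) = 34
A_2→A_3: (-8)(3.5) − (4)(-0.5) = -26
A_3→A_1: (4)(4) − (-4)(3.5) = 30
Σ = 38
Signed area = Σ/2 = 19 (positive ⇒ counter-clockwise traversal).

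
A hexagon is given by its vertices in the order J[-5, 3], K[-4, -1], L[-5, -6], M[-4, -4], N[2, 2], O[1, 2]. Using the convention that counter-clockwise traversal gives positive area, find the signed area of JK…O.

J→K: (-5)(-1) − (-4)(3) = 17
K→L: (-4)(-6) − (-5)(-1) = 19
L→M: (-5)(-4) − (-4)(-6) = -4
M→N: (-4)(2) − (2)(-4) = 0
N→O: (2)(2) − (1)(2) = 2
O→J: (1)(3) − (-5)(2) = 13
Σ = 47
Signed area = Σ/2 = 23.5 (positive ⇒ counter-clockwise traversal).

23.5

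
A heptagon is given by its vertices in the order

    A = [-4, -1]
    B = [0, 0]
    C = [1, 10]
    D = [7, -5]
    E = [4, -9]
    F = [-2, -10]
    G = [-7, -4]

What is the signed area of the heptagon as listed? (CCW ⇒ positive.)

-123.5

Apply the surveyor's formula: 2A = Σ (x_i·y_{i+1} − x_{i+1}·y_i), indices taken mod 7.
Σ = (0) + (0) + (-75) + (-43) + (-58) + (-62) + (-9) = -247
Signed area = Σ/2 = -123.5 (negative ⇒ clockwise traversal).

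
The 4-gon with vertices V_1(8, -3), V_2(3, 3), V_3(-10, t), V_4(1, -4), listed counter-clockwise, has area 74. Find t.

8

The doubled signed area Σ (x_i y_{i+1} − x_{i+1} y_i) is linear in t.
With t=0 it equals 132; the coefficient of t is 2 (from the two edges through V_3).
So 2·t + 132 = 2·74 = 148 ⇒ t = 8.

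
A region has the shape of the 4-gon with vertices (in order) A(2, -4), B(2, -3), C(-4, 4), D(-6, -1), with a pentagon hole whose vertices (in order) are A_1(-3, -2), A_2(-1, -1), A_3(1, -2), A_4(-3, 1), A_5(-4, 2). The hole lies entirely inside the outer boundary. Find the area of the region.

Outer boundary:
Apply Gauss's area formula: 2A = Σ (x_i·y_{i+1} − x_{i+1}·y_i), indices taken mod 4.
Σ = (2) + (-4) + (28) + (26) = 52
Area = |Σ|/2 = 26.
Hole:
Apply the shoelace (surveyor's) formula: 2A = Σ (x_i·y_{i+1} − x_{i+1}·y_i), indices taken mod 5.
Σ = (1) + (3) + (-5) + (-2) + (14) = 11
Area = |Σ|/2 = 5.5.
Net area = 26 − 5.5 = 20.5.

20.5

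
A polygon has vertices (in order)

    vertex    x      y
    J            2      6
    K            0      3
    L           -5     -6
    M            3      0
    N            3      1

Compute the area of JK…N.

29

Σ = (6) + (15) + (18) + (3) + (16) = 58
Area = |Σ|/2 = 29.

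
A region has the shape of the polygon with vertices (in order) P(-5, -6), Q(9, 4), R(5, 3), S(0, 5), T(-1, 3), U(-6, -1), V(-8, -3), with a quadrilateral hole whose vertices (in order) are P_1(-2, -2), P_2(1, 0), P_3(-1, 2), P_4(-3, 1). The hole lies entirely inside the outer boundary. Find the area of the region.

58

Outer boundary:
Apply Gauss's area formula: 2A = Σ (x_i·y_{i+1} − x_{i+1}·y_i), indices taken mod 7.
P→Q: (-5)(4) − (9)(-6) = 34
Q→R: (9)(3) − (5)(4) = 7
R→S: (5)(5) − (0)(3) = 25
S→T: (0)(3) − (-1)(5) = 5
T→U: (-1)(-1) − (-6)(3) = 19
U→V: (-6)(-3) − (-8)(-1) = 10
V→P: (-8)(-6) − (-5)(-3) = 33
Σ = 133
Area = |Σ|/2 = 66.5.
Hole:
Apply the shoelace formula: 2A = Σ (x_i·y_{i+1} − x_{i+1}·y_i), indices taken mod 4.
P_1→P_2: (-2)(0) − (1)(-2) = 2
P_2→P_3: (1)(2) − (-1)(0) = 2
P_3→P_4: (-1)(1) − (-3)(2) = 5
P_4→P_1: (-3)(-2) − (-2)(1) = 8
Σ = 17
Area = |Σ|/2 = 8.5.
Net area = 66.5 − 8.5 = 58.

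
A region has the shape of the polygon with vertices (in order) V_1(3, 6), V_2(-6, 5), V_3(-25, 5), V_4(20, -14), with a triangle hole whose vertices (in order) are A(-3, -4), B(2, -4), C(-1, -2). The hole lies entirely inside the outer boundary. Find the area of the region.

274

Outer boundary:
Apply the surveyor's formula: 2A = Σ (x_i·y_{i+1} − x_{i+1}·y_i), indices taken mod 4.
Σ = (51) + (95) + (250) + (162) = 558
Area = |Σ|/2 = 279.
Hole:
Apply the shoelace (surveyor's) formula: 2A = Σ (x_i·y_{i+1} − x_{i+1}·y_i), indices taken mod 3.
Cross-terms: 20, -8, -2  ⇒  Σ = 10
Area = |Σ|/2 = 5.
Net area = 279 − 5 = 274.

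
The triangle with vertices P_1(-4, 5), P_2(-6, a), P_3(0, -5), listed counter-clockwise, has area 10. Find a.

5

The doubled signed area Σ (x_i y_{i+1} − x_{i+1} y_i) is linear in a.
With a=0 it equals 40; the coefficient of a is -4 (from the two edges through P_2).
So -4·a + 40 = 2·10 = 20 ⇒ a = 5.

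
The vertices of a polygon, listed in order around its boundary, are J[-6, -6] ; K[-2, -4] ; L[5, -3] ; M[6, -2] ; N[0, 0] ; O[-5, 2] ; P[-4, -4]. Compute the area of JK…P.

Cross-terms: 12, 26, 8, 0, 0, 28, 0  ⇒  Σ = 74
Area = |Σ|/2 = 37.

37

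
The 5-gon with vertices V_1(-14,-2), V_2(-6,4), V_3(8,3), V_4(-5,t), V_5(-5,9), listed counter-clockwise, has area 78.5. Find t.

13

The doubled signed area Σ (x_i y_{i+1} − x_{i+1} y_i) is linear in t.
With t=0 it equals -12; the coefficient of t is 13 (from the two edges through V_4).
So 13·t + -12 = 2·78.5 = 157 ⇒ t = 13.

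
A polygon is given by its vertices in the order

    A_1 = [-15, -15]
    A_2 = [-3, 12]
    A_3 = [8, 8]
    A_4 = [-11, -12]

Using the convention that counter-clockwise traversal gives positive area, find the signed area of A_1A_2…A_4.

Apply the shoelace (surveyor's) formula: 2A = Σ (x_i·y_{i+1} − x_{i+1}·y_i), indices taken mod 4.
Cross-terms: -225, -120, -8, -15  ⇒  Σ = -368
Signed area = Σ/2 = -184 (negative ⇒ clockwise traversal).

-184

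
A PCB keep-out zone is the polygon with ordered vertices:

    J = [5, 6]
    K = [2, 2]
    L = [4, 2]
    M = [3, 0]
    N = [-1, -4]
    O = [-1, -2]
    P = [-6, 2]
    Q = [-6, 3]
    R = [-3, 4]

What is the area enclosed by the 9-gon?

Σ = (-2) + (-4) + (-6) + (-12) + (-2) + (-14) + (-6) + (-15) + (-38) = -99
Area = |Σ|/2 = 49.5.

49.5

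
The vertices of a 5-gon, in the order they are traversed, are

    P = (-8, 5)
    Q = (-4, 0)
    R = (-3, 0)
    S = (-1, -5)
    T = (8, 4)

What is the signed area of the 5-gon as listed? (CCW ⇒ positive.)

71.5

Apply Gauss's area formula: 2A = Σ (x_i·y_{i+1} − x_{i+1}·y_i), indices taken mod 5.
Cross-terms: 20, 0, 15, 36, 72  ⇒  Σ = 143
Signed area = Σ/2 = 71.5 (positive ⇒ counter-clockwise traversal).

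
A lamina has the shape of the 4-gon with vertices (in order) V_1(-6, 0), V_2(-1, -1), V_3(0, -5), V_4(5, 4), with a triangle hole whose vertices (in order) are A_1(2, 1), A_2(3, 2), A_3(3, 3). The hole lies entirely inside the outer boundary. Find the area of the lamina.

29.5

Outer boundary:
Apply the shoelace (surveyor's) formula: 2A = Σ (x_i·y_{i+1} − x_{i+1}·y_i), indices taken mod 4.
V_1→V_2: (-6)(-1) − (-1)(0) = 6
V_2→V_3: (-1)(-5) − (0)(-1) = 5
V_3→V_4: (0)(4) − (5)(-5) = 25
V_4→V_1: (5)(0) − (-6)(4) = 24
Σ = 60
Area = |Σ|/2 = 30.
Hole:
Apply the shoelace (surveyor's) formula: 2A = Σ (x_i·y_{i+1} − x_{i+1}·y_i), indices taken mod 3.
Σ = (1) + (3) + (-3) = 1
Area = |Σ|/2 = 0.5.
Net area = 30 − 0.5 = 29.5.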